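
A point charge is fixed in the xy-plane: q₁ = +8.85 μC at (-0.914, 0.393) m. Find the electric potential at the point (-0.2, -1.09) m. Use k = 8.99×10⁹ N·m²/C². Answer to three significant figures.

Electric potential is a scalar, so the contributions from each charge add algebraically: V = Σ kqᵢ/rᵢ.
Distances from the field point to each charge: r₁ = 1.65 m.
V = k[(8.85×10⁻⁶)/(1.65)] = 4.83×10⁴ V.

4.83×10⁴ V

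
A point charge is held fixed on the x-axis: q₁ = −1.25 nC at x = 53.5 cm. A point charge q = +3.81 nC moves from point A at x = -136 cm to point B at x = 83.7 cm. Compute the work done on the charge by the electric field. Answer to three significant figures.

1.19×10⁻⁷ J

The work done by the electric force is W_field = −ΔU = −q(V_B − V_A) = q(V_A − V_B).
At A: distance to the source charge is 1.90 m; V_A = kq₁/r = -5.93 V.
At B: distance to the source charge is 0.302 m; V_B = kq₁/r = -37.2 V.
ΔV = V_B − V_A = -31.3 V.
W_field = −qΔV = −(3.81×10⁻⁹ C)(-31.3 V) = 1.19×10⁻⁷ J.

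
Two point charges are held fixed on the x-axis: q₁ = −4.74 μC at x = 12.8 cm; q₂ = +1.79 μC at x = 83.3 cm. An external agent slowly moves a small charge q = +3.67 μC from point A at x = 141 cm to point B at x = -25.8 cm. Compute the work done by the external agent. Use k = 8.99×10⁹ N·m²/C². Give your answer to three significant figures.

For quasistatic motion the external work equals the change in potential energy: W_ext = qΔV = q(V_B − V_A).
At A: distances to the source charges are 1.28 m, 0.577 m; V_A = Σ kqᵢ/rᵢ = -5350 V.
At B: distances to the source charges are 0.386 m, 1.09 m; V_B = Σ kqᵢ/rᵢ = -9.56×10⁴ V.
ΔV = V_B − V_A = -9.03×10⁴ V.
W_ext = qΔV = (3.67×10⁻⁶ C)(-9.03×10⁴ V) = -0.331 J.

-0.331 J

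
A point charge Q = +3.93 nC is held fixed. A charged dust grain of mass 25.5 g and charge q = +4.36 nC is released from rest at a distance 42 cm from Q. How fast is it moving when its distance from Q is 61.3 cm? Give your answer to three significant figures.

Only the electrostatic force acts, so mechanical energy is conserved: ½mv² = U₁ − U₂ = kQq(1/r₁ − 1/r₂).
U₁ − U₂ = (8.99×10⁹ N·m²/C²)(3.93×10⁻⁹ C)(4.36×10⁻⁹ C)(1/0.420 − 1/0.613) = 1.15×10⁻⁷ J.
v = √(2·1.15×10⁻⁷/0.0255) = 3.01×10⁻³ m/s.

3.01×10⁻³ m/s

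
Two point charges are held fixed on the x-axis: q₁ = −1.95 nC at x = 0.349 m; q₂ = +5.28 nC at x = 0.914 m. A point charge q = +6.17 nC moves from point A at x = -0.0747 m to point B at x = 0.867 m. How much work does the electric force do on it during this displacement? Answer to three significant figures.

The work done by the electric force is W_field = −ΔU = −q(V_B − V_A) = q(V_A − V_B).
At A: distances to the source charges are 0.424 m, 0.989 m; V_A = Σ kqᵢ/rᵢ = 6.63 V.
At B: distances to the source charges are 0.518 m, 0.0470 m; V_B = Σ kqᵢ/rᵢ = 976 V.
ΔV = V_B − V_A = 969 V.
W_field = −qΔV = −(6.17×10⁻⁹ C)(969 V) = -5.98×10⁻⁶ J.

-5.98×10⁻⁶ J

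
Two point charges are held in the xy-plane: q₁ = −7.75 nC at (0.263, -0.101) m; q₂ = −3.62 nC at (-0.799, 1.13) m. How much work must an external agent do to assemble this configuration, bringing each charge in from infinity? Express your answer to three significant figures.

The work to assemble the configuration equals its total potential energy, U = Σ kqᵢqⱼ/rᵢⱼ over all pairs.
Pair separations: r₁₂ = 1.63 m.
U = (1.55×10⁻⁷) = 1.55×10⁻⁷ J.

1.55×10⁻⁷ J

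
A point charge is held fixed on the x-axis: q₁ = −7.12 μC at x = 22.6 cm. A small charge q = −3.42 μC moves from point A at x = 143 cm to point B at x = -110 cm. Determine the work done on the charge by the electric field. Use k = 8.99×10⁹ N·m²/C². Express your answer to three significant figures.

0.0167 J

The work done by the electric force is W_field = −ΔU = −q(V_B − V_A) = q(V_A − V_B).
At A: distance to the source charge is 1.20 m; V_A = kq₁/r = -5.32×10⁴ V.
At B: distance to the source charge is 1.33 m; V_B = kq₁/r = -4.83×10⁴ V.
ΔV = V_B − V_A = 4890 V.
W_field = −qΔV = −(-3.42×10⁻⁶ C)(4890 V) = 0.0167 J.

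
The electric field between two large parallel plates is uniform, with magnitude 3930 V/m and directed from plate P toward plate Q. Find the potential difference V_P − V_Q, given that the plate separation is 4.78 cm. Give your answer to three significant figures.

188 V

In a uniform field, potential decreases in the direction of E: ΔV = −E·d for a displacement d parallel to E.
Going from Q to P is a displacement of 4.78 cm opposite to the field, so V_P − V_Q = +Ed = 188 V.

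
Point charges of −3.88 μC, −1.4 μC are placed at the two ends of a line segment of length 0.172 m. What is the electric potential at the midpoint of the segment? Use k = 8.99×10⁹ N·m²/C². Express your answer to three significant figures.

-5.52×10⁵ V

Electric potential is a scalar, so the contributions from each charge add algebraically: V = Σ kqᵢ/rᵢ.
Each charge is 0.0860 m from the midpoint.
V = k[(-3.88×10⁻⁶)/(0.0860) + (-1.40×10⁻⁶)/(0.0860)] = -5.52×10⁵ V.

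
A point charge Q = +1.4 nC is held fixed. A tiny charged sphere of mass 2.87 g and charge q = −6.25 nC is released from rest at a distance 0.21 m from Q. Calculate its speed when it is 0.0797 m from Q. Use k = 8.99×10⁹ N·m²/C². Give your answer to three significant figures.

0.0207 m/s

Only the electrostatic force acts, so mechanical energy is conserved: ½mv² = U₁ − U₂ = kQq(1/r₁ − 1/r₂).
U₁ − U₂ = (8.99×10⁹ N·m²/C²)(1.40×10⁻⁹ C)(-6.25×10⁻⁹ C)(1/0.210 − 1/0.0797) = 6.12×10⁻⁷ J.
v = √(2·6.12×10⁻⁷/2.87×10⁻³) = 0.0207 m/s.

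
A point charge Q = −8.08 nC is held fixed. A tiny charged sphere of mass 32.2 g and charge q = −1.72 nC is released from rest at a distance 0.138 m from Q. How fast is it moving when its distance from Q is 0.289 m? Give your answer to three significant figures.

5.42×10⁻³ m/s

Only the electrostatic force acts, so mechanical energy is conserved: ½mv² = U₁ − U₂ = kQq(1/r₁ − 1/r₂).
U₁ − U₂ = (8.99×10⁹ N·m²/C²)(-8.08×10⁻⁹ C)(-1.72×10⁻⁹ C)(1/0.138 − 1/0.289) = 4.73×10⁻⁷ J.
v = √(2·4.73×10⁻⁷/0.0322) = 5.42×10⁻³ m/s.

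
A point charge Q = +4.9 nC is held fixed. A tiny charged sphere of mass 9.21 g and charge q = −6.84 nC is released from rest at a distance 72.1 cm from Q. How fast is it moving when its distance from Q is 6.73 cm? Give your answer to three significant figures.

Only the electrostatic force acts, so mechanical energy is conserved: ½mv² = U₁ − U₂ = kQq(1/r₁ − 1/r₂).
U₁ − U₂ = (8.99×10⁹ N·m²/C²)(4.90×10⁻⁹ C)(-6.84×10⁻⁹ C)(1/0.721 − 1/0.0673) = 4.06×10⁻⁶ J.
v = √(2·4.06×10⁻⁶/9.21×10⁻³) = 0.0297 m/s.

0.0297 m/s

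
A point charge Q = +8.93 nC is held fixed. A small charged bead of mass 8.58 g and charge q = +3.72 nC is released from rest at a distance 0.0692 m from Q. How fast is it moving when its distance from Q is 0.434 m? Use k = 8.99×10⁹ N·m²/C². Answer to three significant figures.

0.0291 m/s

Only the electrostatic force acts, so mechanical energy is conserved: ½mv² = U₁ − U₂ = kQq(1/r₁ − 1/r₂).
U₁ − U₂ = (8.99×10⁹ N·m²/C²)(8.93×10⁻⁹ C)(3.72×10⁻⁹ C)(1/0.0692 − 1/0.434) = 3.63×10⁻⁶ J.
v = √(2·3.63×10⁻⁶/8.58×10⁻³) = 0.0291 m/s.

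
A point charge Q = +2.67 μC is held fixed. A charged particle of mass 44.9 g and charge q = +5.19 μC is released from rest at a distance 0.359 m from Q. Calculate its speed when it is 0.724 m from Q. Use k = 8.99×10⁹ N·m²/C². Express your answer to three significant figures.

Only the electrostatic force acts, so mechanical energy is conserved: ½mv² = U₁ − U₂ = kQq(1/r₁ − 1/r₂).
U₁ − U₂ = (8.99×10⁹ N·m²/C²)(2.67×10⁻⁶ C)(5.19×10⁻⁶ C)(1/0.359 − 1/0.724) = 0.175 J.
v = √(2·0.175/0.0449) = 2.79 m/s.

2.79 m/s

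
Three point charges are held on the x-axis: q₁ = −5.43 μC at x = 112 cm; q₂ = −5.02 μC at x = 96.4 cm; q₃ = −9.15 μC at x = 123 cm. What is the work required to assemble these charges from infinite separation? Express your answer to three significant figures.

7.18 J

The work to assemble the configuration equals its total potential energy, U = Σ kqᵢqⱼ/rᵢⱼ over all pairs.
Pair separations: r₁₂ = 0.156 m, r₁₃ = 0.110 m, r₂₃ = 0.266 m.
U = (1.57) + (4.06) + (1.55) = 7.18 J.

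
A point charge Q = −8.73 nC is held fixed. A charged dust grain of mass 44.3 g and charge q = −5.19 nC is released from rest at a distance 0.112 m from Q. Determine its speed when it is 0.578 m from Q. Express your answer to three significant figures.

0.0115 m/s

Only the electrostatic force acts, so mechanical energy is conserved: ½mv² = U₁ − U₂ = kQq(1/r₁ − 1/r₂).
U₁ − U₂ = (8.99×10⁹ N·m²/C²)(-8.73×10⁻⁹ C)(-5.19×10⁻⁹ C)(1/0.112 − 1/0.578) = 2.93×10⁻⁶ J.
v = √(2·2.93×10⁻⁶/0.0443) = 0.0115 m/s.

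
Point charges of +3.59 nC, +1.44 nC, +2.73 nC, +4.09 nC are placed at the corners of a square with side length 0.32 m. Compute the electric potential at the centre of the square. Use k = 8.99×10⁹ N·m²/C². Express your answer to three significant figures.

471 V

Electric potential is a scalar, so the contributions from each charge add algebraically: V = Σ kqᵢ/rᵢ.
The distance from each corner to the centre is a√2/2 = 0.226 m.
V = k[(3.59×10⁻⁹)/(0.226) + (1.44×10⁻⁹)/(0.226) + (2.73×10⁻⁹)/(0.226) + (4.09×10⁻⁹)/(0.226)] = 471 V.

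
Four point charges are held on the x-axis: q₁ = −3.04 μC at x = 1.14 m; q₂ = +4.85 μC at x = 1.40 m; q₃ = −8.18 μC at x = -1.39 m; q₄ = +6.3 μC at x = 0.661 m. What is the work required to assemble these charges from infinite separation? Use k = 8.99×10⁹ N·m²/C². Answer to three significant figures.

The assembly work is the sum of pairwise potential energies, U = Σ_{i<j} kqᵢqⱼ/rᵢⱼ.
Pair separations: r₁₂ = 0.260 m, r₁₃ = 2.53 m, r₁₄ = 0.479 m, r₂₃ = 2.79 m, r₂₄ = 0.739 m, r₃₄ = 2.05 m.
Summing all 6 pair terms gives U = -0.763 J.

-0.763 J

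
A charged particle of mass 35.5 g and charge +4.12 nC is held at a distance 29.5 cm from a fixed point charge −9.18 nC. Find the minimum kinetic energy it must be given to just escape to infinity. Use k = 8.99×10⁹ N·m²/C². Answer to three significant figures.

1.15×10⁻⁶ J

To just escape, total mechanical energy must reach zero at infinity: ½mv²_min + U = 0, so ½mv²_min = −U = |kQq|/r.
|U| = |kQq|/r = (8.99×10⁹ N·m²/C²)(9.18×10⁻⁹)(4.12×10⁻⁹)/(0.295) = 1.15×10⁻⁶ J.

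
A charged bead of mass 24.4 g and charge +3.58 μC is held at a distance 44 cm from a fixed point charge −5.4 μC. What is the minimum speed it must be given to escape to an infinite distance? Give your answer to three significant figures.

To just escape, total mechanical energy must reach zero at infinity: ½mv²_min + U = 0, so ½mv²_min = −U = |kQq|/r.
|U| = |kQq|/r = (8.99×10⁹ N·m²/C²)(5.40×10⁻⁶)(3.58×10⁻⁶)/(0.440) = 0.395 J.
v_min = √(2|U|/m) = √(2·0.395/0.0244) = 5.69 m/s.

5.69 m/s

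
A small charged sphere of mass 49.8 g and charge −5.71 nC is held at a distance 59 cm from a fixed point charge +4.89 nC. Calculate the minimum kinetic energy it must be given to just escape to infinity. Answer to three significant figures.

4.25×10⁻⁷ J

To just escape, total mechanical energy must reach zero at infinity: ½mv²_min + U = 0, so ½mv²_min = −U = |kQq|/r.
|U| = |kQq|/r = (8.99×10⁹ N·m²/C²)(4.89×10⁻⁹)(5.71×10⁻⁹)/(0.590) = 4.25×10⁻⁷ J.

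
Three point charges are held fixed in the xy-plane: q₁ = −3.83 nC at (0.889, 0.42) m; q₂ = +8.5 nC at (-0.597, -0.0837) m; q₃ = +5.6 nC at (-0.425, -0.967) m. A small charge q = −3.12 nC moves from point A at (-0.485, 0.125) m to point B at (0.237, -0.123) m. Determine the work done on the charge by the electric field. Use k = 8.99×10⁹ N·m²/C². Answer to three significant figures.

The work done by the electric force is W_field = −ΔU = −q(V_B − V_A) = q(V_A − V_B).
At A: distances to the source charges are 1.41 m, 0.237 m, 1.09 m; V_A = Σ kqᵢ/rᵢ = 344 V.
At B: distances to the source charges are 0.849 m, 0.835 m, 1.07 m; V_B = Σ kqᵢ/rᵢ = 97.9 V.
ΔV = V_B − V_A = -246 V.
W_field = −qΔV = −(-3.12×10⁻⁹ C)(-246 V) = -7.68×10⁻⁷ J.

-7.68×10⁻⁷ J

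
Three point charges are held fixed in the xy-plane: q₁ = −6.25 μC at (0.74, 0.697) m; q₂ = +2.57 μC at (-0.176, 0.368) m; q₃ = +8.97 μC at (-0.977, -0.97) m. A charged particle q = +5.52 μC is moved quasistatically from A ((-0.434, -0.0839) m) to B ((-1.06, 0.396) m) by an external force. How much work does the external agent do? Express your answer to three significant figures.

For quasistatic motion the external work equals the change in potential energy: W_ext = qΔV = q(V_B − V_A).
At A: distances to the source charges are 1.41 m, 0.520 m, 1.04 m; V_A = Σ kqᵢ/rᵢ = 8.21×10⁴ V.
At B: distances to the source charges are 1.82 m, 0.884 m, 1.37 m; V_B = Σ kqᵢ/rᵢ = 5.43×10⁴ V.
ΔV = V_B − V_A = -2.79×10⁴ V.
W_ext = qΔV = (5.52×10⁻⁶ C)(-2.79×10⁴ V) = -0.154 J.

-0.154 J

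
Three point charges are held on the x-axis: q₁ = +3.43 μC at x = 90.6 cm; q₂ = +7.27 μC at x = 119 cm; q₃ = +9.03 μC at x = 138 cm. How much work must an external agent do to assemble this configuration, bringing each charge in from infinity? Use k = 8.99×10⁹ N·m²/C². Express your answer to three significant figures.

4.48 J

The work to assemble the configuration equals its total potential energy, U = Σ kqᵢqⱼ/rᵢⱼ over all pairs.
Pair separations: r₁₂ = 0.284 m, r₁₃ = 0.474 m, r₂₃ = 0.190 m.
U = (0.789) + (0.587) + (3.11) = 4.48 J.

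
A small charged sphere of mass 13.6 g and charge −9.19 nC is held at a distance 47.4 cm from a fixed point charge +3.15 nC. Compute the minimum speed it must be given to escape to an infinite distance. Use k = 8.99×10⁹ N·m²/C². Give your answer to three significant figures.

To just escape, total mechanical energy must reach zero at infinity: ½mv²_min + U = 0, so ½mv²_min = −U = |kQq|/r.
|U| = |kQq|/r = (8.99×10⁹ N·m²/C²)(3.15×10⁻⁹)(9.19×10⁻⁹)/(0.474) = 5.49×10⁻⁷ J.
v_min = √(2|U|/m) = √(2·5.49×10⁻⁷/0.0136) = 8.99×10⁻³ m/s.

8.99×10⁻³ m/s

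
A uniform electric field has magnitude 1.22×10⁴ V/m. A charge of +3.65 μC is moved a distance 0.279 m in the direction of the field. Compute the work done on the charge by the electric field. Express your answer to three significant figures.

0.0124 J

The potential change for a displacement 0.279 m in the direction of the field is ΔV = −Ed = -3400 V.
W_field = −qΔV = 0.0124 J.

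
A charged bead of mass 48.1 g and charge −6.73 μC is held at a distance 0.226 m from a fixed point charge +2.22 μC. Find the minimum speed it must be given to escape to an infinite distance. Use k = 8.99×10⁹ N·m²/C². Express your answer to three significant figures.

To just escape, total mechanical energy must reach zero at infinity: ½mv²_min + U = 0, so ½mv²_min = −U = |kQq|/r.
|U| = |kQq|/r = (8.99×10⁹ N·m²/C²)(2.22×10⁻⁶)(6.73×10⁻⁶)/(0.226) = 0.594 J.
v_min = √(2|U|/m) = √(2·0.594/0.0481) = 4.97 m/s.

4.97 m/s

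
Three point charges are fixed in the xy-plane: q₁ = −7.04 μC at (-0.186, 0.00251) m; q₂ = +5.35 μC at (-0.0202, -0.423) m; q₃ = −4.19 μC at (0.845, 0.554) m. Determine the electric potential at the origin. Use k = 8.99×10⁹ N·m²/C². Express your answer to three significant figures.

-2.64×10⁵ V

The total potential is the scalar sum of each charge's contribution, V = Σ kqᵢ/rᵢ.
Distances from the field point to each charge: r₁ = 0.186 m, r₂ = 0.423 m, r₃ = 1.01 m.
V = k[(-7.04×10⁻⁶)/(0.186) + (5.35×10⁻⁶)/(0.423) + (-4.19×10⁻⁶)/(1.01)] = -2.64×10⁵ V.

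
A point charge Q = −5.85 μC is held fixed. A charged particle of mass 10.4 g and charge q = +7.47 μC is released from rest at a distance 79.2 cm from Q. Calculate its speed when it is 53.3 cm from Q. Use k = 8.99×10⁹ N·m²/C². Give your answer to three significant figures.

6.81 m/s

Only the electrostatic force acts, so mechanical energy is conserved: ½mv² = U₁ − U₂ = kQq(1/r₁ − 1/r₂).
U₁ − U₂ = (8.99×10⁹ N·m²/C²)(-5.85×10⁻⁶ C)(7.47×10⁻⁶ C)(1/0.792 − 1/0.533) = 0.241 J.
v = √(2·0.241/0.0104) = 6.81 m/s.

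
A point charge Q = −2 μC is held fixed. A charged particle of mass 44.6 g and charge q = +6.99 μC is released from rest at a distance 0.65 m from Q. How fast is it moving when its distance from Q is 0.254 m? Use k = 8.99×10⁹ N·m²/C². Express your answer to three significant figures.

3.68 m/s

Only the electrostatic force acts, so mechanical energy is conserved: ½mv² = U₁ − U₂ = kQq(1/r₁ − 1/r₂).
U₁ − U₂ = (8.99×10⁹ N·m²/C²)(-2.00×10⁻⁶ C)(6.99×10⁻⁶ C)(1/0.650 − 1/0.254) = 0.301 J.
v = √(2·0.301/0.0446) = 3.68 m/s.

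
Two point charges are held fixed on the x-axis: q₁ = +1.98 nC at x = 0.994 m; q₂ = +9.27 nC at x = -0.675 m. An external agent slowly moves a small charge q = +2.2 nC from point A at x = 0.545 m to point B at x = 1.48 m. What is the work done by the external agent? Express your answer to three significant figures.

-7.18×10⁻⁸ J

For quasistatic motion the external work equals the change in potential energy: W_ext = qΔV = q(V_B − V_A).
At A: distances to the source charges are 0.449 m, 1.22 m; V_A = Σ kqᵢ/rᵢ = 108 V.
At B: distances to the source charges are 0.486 m, 2.16 m; V_B = Σ kqᵢ/rᵢ = 75.3 V.
ΔV = V_B − V_A = -32.7 V.
W_ext = qΔV = (2.20×10⁻⁹ C)(-32.7 V) = -7.18×10⁻⁸ J.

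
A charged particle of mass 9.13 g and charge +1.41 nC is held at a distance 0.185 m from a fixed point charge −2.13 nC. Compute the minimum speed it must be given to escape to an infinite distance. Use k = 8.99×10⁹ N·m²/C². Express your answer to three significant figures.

5.65×10⁻³ m/s

To just escape, total mechanical energy must reach zero at infinity: ½mv²_min + U = 0, so ½mv²_min = −U = |kQq|/r.
|U| = |kQq|/r = (8.99×10⁹ N·m²/C²)(2.13×10⁻⁹)(1.41×10⁻⁹)/(0.185) = 1.46×10⁻⁷ J.
v_min = √(2|U|/m) = √(2·1.46×10⁻⁷/9.13×10⁻³) = 5.65×10⁻³ m/s.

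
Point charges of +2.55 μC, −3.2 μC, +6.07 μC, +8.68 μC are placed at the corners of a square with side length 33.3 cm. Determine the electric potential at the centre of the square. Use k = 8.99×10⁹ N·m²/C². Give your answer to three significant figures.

The total potential is the scalar sum of each charge's contribution, V = Σ kqᵢ/rᵢ.
The distance from each corner to the centre is a√2/2 = 0.235 m.
V = k[(2.55×10⁻⁶)/(0.235) + (-3.20×10⁻⁶)/(0.235) + (6.07×10⁻⁶)/(0.235) + (8.68×10⁻⁶)/(0.235)] = 5.38×10⁵ V.

5.38×10⁵ V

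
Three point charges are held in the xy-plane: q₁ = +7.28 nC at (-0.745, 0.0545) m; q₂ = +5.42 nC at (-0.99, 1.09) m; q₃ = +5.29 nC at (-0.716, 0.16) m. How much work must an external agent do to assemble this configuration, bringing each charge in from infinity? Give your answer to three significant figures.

3.76×10⁻⁶ J

The assembly work is the sum of pairwise potential energies, U = Σ_{i<j} kqᵢqⱼ/rᵢⱼ.
Pair separations: r₁₂ = 1.06 m, r₁₃ = 0.109 m, r₂₃ = 0.970 m.
U = (3.33×10⁻⁷) + (3.16×10⁻⁶) + (2.66×10⁻⁷) = 3.76×10⁻⁶ J.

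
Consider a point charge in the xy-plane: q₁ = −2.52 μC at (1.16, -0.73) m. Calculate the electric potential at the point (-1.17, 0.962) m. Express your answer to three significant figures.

Electric potential is a scalar, so the contributions from each charge add algebraically: V = Σ kqᵢ/rᵢ.
Distances from the field point to each charge: r₁ = 2.88 m.
V = k[(-2.52×10⁻⁶)/(2.88)] = -7870 V.

-7870 V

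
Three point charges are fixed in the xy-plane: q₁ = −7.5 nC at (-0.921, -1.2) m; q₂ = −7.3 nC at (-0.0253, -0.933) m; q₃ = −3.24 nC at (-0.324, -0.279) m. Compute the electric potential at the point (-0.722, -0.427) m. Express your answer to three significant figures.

-229 V

The total potential is the scalar sum of each charge's contribution, V = Σ kqᵢ/rᵢ.
Distances from the field point to each charge: r₁ = 0.798 m, r₂ = 0.861 m, r₃ = 0.425 m.
V = k[(-7.50×10⁻⁹)/(0.798) + (-7.30×10⁻⁹)/(0.861) + (-3.24×10⁻⁹)/(0.425)] = -229 V.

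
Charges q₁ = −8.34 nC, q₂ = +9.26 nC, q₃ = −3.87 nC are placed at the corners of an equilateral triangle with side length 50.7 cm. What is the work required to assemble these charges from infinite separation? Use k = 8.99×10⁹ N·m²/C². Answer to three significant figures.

The assembly work is the sum of pairwise potential energies, U = Σ_{i<j} kqᵢqⱼ/rᵢⱼ.
All three pair separations equal the side length, 0.507 m.
U = (-1.37×10⁻⁶) + (5.72×10⁻⁷) + (-6.35×10⁻⁷) = -1.43×10⁻⁶ J.

-1.43×10⁻⁶ J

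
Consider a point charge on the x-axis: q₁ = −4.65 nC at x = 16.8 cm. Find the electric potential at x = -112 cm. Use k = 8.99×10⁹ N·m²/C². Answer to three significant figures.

Electric potential is a scalar, so the contributions from each charge add algebraically: V = Σ kqᵢ/rᵢ.
V = k[(-4.65×10⁻⁹)/(1.29)] = -32.5 V.

-32.5 V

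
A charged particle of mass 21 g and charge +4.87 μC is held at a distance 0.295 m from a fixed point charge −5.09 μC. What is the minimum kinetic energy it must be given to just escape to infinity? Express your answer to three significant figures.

0.755 J

To just escape, total mechanical energy must reach zero at infinity: ½mv²_min + U = 0, so ½mv²_min = −U = |kQq|/r.
|U| = |kQq|/r = (8.99×10⁹ N·m²/C²)(5.09×10⁻⁶)(4.87×10⁻⁶)/(0.295) = 0.755 J.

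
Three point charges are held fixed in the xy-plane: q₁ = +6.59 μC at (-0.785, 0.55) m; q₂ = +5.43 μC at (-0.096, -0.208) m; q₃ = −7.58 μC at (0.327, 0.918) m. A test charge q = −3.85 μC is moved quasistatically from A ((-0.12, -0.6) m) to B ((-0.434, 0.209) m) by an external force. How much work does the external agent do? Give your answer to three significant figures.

For quasistatic motion the external work equals the change in potential energy: W_ext = qΔV = q(V_B − V_A).
At A: distances to the source charges are 1.33 m, 0.393 m, 1.58 m; V_A = Σ kqᵢ/rᵢ = 1.26×10⁵ V.
At B: distances to the source charges are 0.489 m, 0.537 m, 1.04 m; V_B = Σ kqᵢ/rᵢ = 1.46×10⁵ V.
ΔV = V_B − V_A = 2.07×10⁴ V.
W_ext = qΔV = (-3.85×10⁻⁶ C)(2.07×10⁴ V) = -0.0795 J.

-0.0795 J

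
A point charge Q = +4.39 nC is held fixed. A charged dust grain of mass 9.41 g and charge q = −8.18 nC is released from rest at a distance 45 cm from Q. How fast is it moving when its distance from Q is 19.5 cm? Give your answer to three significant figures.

Only the electrostatic force acts, so mechanical energy is conserved: ½mv² = U₁ − U₂ = kQq(1/r₁ − 1/r₂).
U₁ − U₂ = (8.99×10⁹ N·m²/C²)(4.39×10⁻⁹ C)(-8.18×10⁻⁹ C)(1/0.450 − 1/0.195) = 9.38×10⁻⁷ J.
v = √(2·9.38×10⁻⁷/9.41×10⁻³) = 0.0141 m/s.

0.0141 m/s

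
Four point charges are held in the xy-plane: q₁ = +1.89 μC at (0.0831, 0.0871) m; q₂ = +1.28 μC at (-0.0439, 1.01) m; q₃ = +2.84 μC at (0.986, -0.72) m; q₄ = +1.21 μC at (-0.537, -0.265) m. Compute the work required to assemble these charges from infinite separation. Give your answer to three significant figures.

The work to assemble the configuration equals its total potential energy, U = Σ kqᵢqⱼ/rᵢⱼ over all pairs.
Pair separations: r₁₂ = 0.932 m, r₁₃ = 1.21 m, r₁₄ = 0.713 m, r₂₃ = 2.01 m, r₂₄ = 1.37 m, r₃₄ = 1.59 m.
Summing all 6 pair terms gives U = 0.138 J.

0.138 J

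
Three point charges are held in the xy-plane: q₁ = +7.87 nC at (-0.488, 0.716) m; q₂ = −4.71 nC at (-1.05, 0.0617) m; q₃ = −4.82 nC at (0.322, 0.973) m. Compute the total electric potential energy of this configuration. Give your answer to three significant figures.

-6.64×10⁻⁷ J

The work to assemble the configuration equals its total potential energy, U = Σ kqᵢqⱼ/rᵢⱼ over all pairs.
Pair separations: r₁₂ = 0.863 m, r₁₃ = 0.850 m, r₂₃ = 1.65 m.
U = (-3.86×10⁻⁷) + (-4.01×10⁻⁷) + (1.24×10⁻⁷) = -6.64×10⁻⁷ J.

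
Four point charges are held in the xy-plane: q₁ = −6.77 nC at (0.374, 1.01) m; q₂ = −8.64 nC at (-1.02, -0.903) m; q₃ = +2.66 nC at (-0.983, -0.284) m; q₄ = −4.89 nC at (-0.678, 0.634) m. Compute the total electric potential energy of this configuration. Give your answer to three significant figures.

1.89×10⁻⁷ J

The work to assemble the configuration equals its total potential energy, U = Σ kqᵢqⱼ/rᵢⱼ over all pairs.
Pair separations: r₁₂ = 2.37 m, r₁₃ = 1.88 m, r₁₄ = 1.12 m, r₂₃ = 0.620 m, r₂₄ = 1.57 m, r₃₄ = 0.967 m.
Summing all 6 pair terms gives U = 1.89×10⁻⁷ J.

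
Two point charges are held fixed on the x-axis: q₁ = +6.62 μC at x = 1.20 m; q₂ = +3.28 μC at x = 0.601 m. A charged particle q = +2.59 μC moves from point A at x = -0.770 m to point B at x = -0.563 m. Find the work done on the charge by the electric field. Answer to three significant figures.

-0.0191 J

The work done by the electric force is W_field = −ΔU = −q(V_B − V_A) = q(V_A − V_B).
At A: distances to the source charges are 1.97 m, 1.37 m; V_A = Σ kqᵢ/rᵢ = 5.17×10⁴ V.
At B: distances to the source charges are 1.76 m, 1.16 m; V_B = Σ kqᵢ/rᵢ = 5.91×10⁴ V.
ΔV = V_B − V_A = 7370 V.
W_field = −qΔV = −(2.59×10⁻⁶ C)(7370 V) = -0.0191 J.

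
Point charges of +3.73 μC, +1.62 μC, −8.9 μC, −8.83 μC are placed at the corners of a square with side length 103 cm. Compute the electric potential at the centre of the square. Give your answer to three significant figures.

Electric potential is a scalar, so the contributions from each charge add algebraically: V = Σ kqᵢ/rᵢ.
The distance from each corner to the centre is a√2/2 = 0.728 m.
V = k[(3.73×10⁻⁶)/(0.728) + (1.62×10⁻⁶)/(0.728) + (-8.90×10⁻⁶)/(0.728) + (-8.83×10⁻⁶)/(0.728)] = -1.53×10⁵ V.

-1.53×10⁵ V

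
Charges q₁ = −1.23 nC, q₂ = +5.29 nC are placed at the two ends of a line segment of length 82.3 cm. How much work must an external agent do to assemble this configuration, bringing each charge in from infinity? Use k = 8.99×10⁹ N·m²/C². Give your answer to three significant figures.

The work to assemble the configuration equals its total potential energy, U = Σ kqᵢqⱼ/rᵢⱼ over all pairs.
The separation is r = 0.823 m.
U = (-7.11×10⁻⁸) = -7.11×10⁻⁸ J.

-7.11×10⁻⁸ J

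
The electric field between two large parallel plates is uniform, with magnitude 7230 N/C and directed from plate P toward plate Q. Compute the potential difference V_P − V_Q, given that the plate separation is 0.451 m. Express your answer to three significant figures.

In a uniform field, potential decreases in the direction of E: ΔV = −E·d for a displacement d parallel to E.
Going from Q to P is a displacement of 0.451 m opposite to the field, so V_P − V_Q = +Ed = 3260 V.

3260 V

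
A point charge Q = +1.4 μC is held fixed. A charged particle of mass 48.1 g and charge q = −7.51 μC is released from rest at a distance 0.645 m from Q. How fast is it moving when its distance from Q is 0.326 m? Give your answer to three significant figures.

2.44 m/s

Only the electrostatic force acts, so mechanical energy is conserved: ½mv² = U₁ − U₂ = kQq(1/r₁ − 1/r₂).
U₁ − U₂ = (8.99×10⁹ N·m²/C²)(1.40×10⁻⁶ C)(-7.51×10⁻⁶ C)(1/0.645 − 1/0.326) = 0.143 J.
v = √(2·0.143/0.0481) = 2.44 m/s.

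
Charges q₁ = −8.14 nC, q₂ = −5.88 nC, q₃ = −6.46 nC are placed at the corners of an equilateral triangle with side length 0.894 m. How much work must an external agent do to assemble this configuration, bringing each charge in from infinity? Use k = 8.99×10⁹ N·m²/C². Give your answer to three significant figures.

1.39×10⁻⁶ J

The work to assemble the configuration equals its total potential energy, U = Σ kqᵢqⱼ/rᵢⱼ over all pairs.
All three pair separations equal the side length, 0.894 m.
U = (4.81×10⁻⁷) + (5.29×10⁻⁷) + (3.82×10⁻⁷) = 1.39×10⁻⁶ J.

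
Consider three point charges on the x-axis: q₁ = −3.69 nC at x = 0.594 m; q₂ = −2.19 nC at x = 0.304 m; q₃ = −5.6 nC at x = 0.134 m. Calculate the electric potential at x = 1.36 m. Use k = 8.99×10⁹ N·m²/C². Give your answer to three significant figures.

-103 V

The total potential is the scalar sum of each charge's contribution, V = Σ kqᵢ/rᵢ.
Distances from the field point to each charge: r₁ = 0.766 m, r₂ = 1.06 m, r₃ = 1.23 m.
V = k[(-3.69×10⁻⁹)/(0.766) + (-2.19×10⁻⁹)/(1.06) + (-5.60×10⁻⁹)/(1.23)] = -103 V.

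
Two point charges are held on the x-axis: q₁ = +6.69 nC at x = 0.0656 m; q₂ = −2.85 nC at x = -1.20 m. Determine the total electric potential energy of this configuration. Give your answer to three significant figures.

The work to assemble the configuration equals its total potential energy, U = Σ kqᵢqⱼ/rᵢⱼ over all pairs.
Pair separations: r₁₂ = 1.27 m.
U = (-1.35×10⁻⁷) = -1.35×10⁻⁷ J.

-1.35×10⁻⁷ J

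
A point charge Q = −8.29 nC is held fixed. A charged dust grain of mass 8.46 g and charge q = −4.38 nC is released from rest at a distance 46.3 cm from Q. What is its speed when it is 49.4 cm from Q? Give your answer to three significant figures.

Only the electrostatic force acts, so mechanical energy is conserved: ½mv² = U₁ − U₂ = kQq(1/r₁ − 1/r₂).
U₁ − U₂ = (8.99×10⁹ N·m²/C²)(-8.29×10⁻⁹ C)(-4.38×10⁻⁹ C)(1/0.463 − 1/0.494) = 4.42×10⁻⁸ J.
v = √(2·4.42×10⁻⁸/8.46×10⁻³) = 3.23×10⁻³ m/s.

3.23×10⁻³ m/s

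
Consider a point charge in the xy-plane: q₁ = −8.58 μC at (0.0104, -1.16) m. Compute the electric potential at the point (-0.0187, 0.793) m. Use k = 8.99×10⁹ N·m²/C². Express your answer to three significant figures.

The total potential is the scalar sum of each charge's contribution, V = Σ kqᵢ/rᵢ.
Distances from the field point to each charge: r₁ = 1.95 m.
V = k[(-8.58×10⁻⁶)/(1.95)] = -3.95×10⁴ V.

-3.95×10⁴ V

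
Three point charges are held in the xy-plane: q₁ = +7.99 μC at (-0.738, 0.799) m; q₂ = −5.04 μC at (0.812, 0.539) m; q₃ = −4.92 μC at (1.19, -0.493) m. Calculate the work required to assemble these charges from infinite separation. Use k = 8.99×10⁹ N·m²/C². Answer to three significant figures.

The assembly work is the sum of pairwise potential energies, U = Σ_{i<j} kqᵢqⱼ/rᵢⱼ.
Pair separations: r₁₂ = 1.57 m, r₁₃ = 2.32 m, r₂₃ = 1.10 m.
U = (-0.230) + (-0.152) + (0.203) = -0.180 J.

-0.180 J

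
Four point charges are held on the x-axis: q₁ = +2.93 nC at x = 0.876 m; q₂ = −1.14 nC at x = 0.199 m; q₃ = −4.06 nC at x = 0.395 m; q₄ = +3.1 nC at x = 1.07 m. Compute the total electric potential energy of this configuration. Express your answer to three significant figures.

1.62×10⁻⁷ J

The assembly work is the sum of pairwise potential energies, U = Σ_{i<j} kqᵢqⱼ/rᵢⱼ.
Pair separations: r₁₂ = 0.677 m, r₁₃ = 0.481 m, r₁₄ = 0.194 m, r₂₃ = 0.196 m, r₂₄ = 0.871 m, r₃₄ = 0.675 m.
Summing all 6 pair terms gives U = 1.62×10⁻⁷ J.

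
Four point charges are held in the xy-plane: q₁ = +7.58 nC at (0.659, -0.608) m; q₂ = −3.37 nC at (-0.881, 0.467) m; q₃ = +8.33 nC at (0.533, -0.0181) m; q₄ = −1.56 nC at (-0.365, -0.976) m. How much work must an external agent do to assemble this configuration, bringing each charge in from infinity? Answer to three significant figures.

The work to assemble the configuration equals its total potential energy, U = Σ kqᵢqⱼ/rᵢⱼ over all pairs.
Pair separations: r₁₂ = 1.88 m, r₁₃ = 0.603 m, r₁₄ = 1.09 m, r₂₃ = 1.49 m, r₂₄ = 1.53 m, r₃₄ = 1.31 m.
Summing all 6 pair terms gives U = 4.94×10⁻⁷ J.

4.94×10⁻⁷ J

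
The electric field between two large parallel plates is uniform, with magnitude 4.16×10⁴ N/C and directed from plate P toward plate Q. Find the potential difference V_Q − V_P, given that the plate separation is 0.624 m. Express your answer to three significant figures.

-2.60×10⁴ V

In a uniform field, potential decreases in the direction of E: ΔV = −E·d for a displacement d parallel to E.
Going from P to Q is a displacement of 0.624 m along the field, so V_Q − V_P = −Ed = -2.60×10⁴ V.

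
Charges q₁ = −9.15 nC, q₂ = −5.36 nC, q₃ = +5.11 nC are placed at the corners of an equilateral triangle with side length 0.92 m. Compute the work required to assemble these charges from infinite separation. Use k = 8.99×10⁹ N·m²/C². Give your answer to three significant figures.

The assembly work is the sum of pairwise potential energies, U = Σ_{i<j} kqᵢqⱼ/rᵢⱼ.
All three pair separations equal the side length, 0.920 m.
U = (4.79×10⁻⁷) + (-4.57×10⁻⁷) + (-2.68×10⁻⁷) = -2.45×10⁻⁷ J.

-2.45×10⁻⁷ J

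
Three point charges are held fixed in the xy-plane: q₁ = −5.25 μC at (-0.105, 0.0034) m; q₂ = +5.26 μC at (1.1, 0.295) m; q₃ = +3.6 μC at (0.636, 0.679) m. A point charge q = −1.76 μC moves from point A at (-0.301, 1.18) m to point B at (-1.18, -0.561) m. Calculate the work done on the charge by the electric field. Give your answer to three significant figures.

The work done by the electric force is W_field = −ΔU = −q(V_B − V_A) = q(V_A − V_B).
At A: distances to the source charges are 1.19 m, 1.66 m, 1.06 m; V_A = Σ kqᵢ/rᵢ = 1.94×10⁴ V.
At B: distances to the source charges are 1.21 m, 2.44 m, 2.20 m; V_B = Σ kqᵢ/rᵢ = -4740 V.
ΔV = V_B − V_A = -2.42×10⁴ V.
W_field = −qΔV = −(-1.76×10⁻⁶ C)(-2.42×10⁴ V) = -0.0425 J.

-0.0425 J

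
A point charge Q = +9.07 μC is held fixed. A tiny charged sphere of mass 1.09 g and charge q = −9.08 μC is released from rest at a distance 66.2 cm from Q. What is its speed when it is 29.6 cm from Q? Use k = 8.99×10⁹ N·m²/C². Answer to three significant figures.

Only the electrostatic force acts, so mechanical energy is conserved: ½mv² = U₁ − U₂ = kQq(1/r₁ − 1/r₂).
U₁ − U₂ = (8.99×10⁹ N·m²/C²)(9.07×10⁻⁶ C)(-9.08×10⁻⁶ C)(1/0.662 − 1/0.296) = 1.38 J.
v = √(2·1.38/1.09×10⁻³) = 50.4 m/s.

50.4 m/s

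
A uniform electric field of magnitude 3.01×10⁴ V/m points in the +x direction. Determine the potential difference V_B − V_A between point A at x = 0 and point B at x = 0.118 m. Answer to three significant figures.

In a uniform field, potential decreases in the direction of E: V_B − V_A = −E·Δx.
V_B − V_A = −(3.01×10⁴ V/m)(0.118 m) = -3550 V.

-3550 V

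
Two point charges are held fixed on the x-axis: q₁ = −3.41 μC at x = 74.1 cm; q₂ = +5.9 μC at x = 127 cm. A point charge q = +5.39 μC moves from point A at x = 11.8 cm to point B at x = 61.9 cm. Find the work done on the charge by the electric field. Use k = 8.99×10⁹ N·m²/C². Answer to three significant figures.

0.898 J

The work done by the electric force is W_field = −ΔU = −q(V_B − V_A) = q(V_A − V_B).
At A: distances to the source charges are 0.623 m, 1.15 m; V_A = Σ kqᵢ/rᵢ = -3160 V.
At B: distances to the source charges are 0.122 m, 0.651 m; V_B = Σ kqᵢ/rᵢ = -1.70×10⁵ V.
ΔV = V_B − V_A = -1.67×10⁵ V.
W_field = −qΔV = −(5.39×10⁻⁶ C)(-1.67×10⁵ V) = 0.898 J.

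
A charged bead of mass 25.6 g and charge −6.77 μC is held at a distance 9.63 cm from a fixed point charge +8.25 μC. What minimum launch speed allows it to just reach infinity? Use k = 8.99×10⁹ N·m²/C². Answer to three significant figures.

To just escape, total mechanical energy must reach zero at infinity: ½mv²_min + U = 0, so ½mv²_min = −U = |kQq|/r.
|U| = |kQq|/r = (8.99×10⁹ N·m²/C²)(8.25×10⁻⁶)(6.77×10⁻⁶)/(0.0963) = 5.21 J.
v_min = √(2|U|/m) = √(2·5.21/0.0256) = 20.2 m/s.

20.2 m/s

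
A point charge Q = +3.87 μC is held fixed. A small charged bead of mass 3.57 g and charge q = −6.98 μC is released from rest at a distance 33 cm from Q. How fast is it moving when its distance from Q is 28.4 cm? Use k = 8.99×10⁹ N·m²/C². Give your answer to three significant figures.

Only the electrostatic force acts, so mechanical energy is conserved: ½mv² = U₁ − U₂ = kQq(1/r₁ − 1/r₂).
U₁ − U₂ = (8.99×10⁹ N·m²/C²)(3.87×10⁻⁶ C)(-6.98×10⁻⁶ C)(1/0.330 − 1/0.284) = 0.119 J.
v = √(2·0.119/3.57×10⁻³) = 8.17 m/s.

8.17 m/s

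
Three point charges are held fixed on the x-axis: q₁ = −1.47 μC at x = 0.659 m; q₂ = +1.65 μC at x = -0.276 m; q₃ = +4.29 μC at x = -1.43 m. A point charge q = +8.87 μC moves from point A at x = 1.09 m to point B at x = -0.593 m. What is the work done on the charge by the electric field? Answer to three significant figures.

-0.770 J

The work done by the electric force is W_field = −ΔU = −q(V_B − V_A) = q(V_A − V_B).
At A: distances to the source charges are 0.431 m, 1.37 m, 2.52 m; V_A = Σ kqᵢ/rᵢ = -4500 V.
At B: distances to the source charges are 1.25 m, 0.317 m, 0.837 m; V_B = Σ kqᵢ/rᵢ = 8.23×10⁴ V.
ΔV = V_B − V_A = 8.68×10⁴ V.
W_field = −qΔV = −(8.87×10⁻⁶ C)(8.68×10⁴ V) = -0.770 J.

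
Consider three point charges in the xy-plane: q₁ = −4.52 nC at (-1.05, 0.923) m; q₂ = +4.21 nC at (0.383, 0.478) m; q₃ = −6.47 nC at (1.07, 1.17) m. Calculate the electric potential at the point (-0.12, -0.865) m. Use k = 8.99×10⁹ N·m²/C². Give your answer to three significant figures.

Electric potential is a scalar, so the contributions from each charge add algebraically: V = Σ kqᵢ/rᵢ.
Distances from the field point to each charge: r₁ = 2.02 m, r₂ = 1.43 m, r₃ = 2.36 m.
V = k[(-4.52×10⁻⁹)/(2.02) + (4.21×10⁻⁹)/(1.43) + (-6.47×10⁻⁹)/(2.36)] = -18.4 V.

-18.4 V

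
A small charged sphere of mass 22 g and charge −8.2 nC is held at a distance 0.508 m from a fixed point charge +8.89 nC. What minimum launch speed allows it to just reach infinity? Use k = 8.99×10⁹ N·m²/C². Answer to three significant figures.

To just escape, total mechanical energy must reach zero at infinity: ½mv²_min + U = 0, so ½mv²_min = −U = |kQq|/r.
|U| = |kQq|/r = (8.99×10⁹ N·m²/C²)(8.89×10⁻⁹)(8.20×10⁻⁹)/(0.508) = 1.29×10⁻⁶ J.
v_min = √(2|U|/m) = √(2·1.29×10⁻⁶/0.0220) = 0.0108 m/s.

0.0108 m/s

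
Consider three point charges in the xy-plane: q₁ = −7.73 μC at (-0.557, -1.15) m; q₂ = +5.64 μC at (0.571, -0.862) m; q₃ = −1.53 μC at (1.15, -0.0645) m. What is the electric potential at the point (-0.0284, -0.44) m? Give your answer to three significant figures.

Electric potential is a scalar, so the contributions from each charge add algebraically: V = Σ kqᵢ/rᵢ.
Distances from the field point to each charge: r₁ = 0.885 m, r₂ = 0.733 m, r₃ = 1.24 m.
V = k[(-7.73×10⁻⁶)/(0.885) + (5.64×10⁻⁶)/(0.733) + (-1.53×10⁻⁶)/(1.24)] = -2.05×10⁴ V.

-2.05×10⁴ V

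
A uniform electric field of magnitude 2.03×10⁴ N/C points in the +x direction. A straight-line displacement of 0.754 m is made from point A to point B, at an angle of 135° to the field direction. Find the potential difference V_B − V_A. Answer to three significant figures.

1.08×10⁴ V

Only the component of displacement along E changes the potential: ΔV = −E·d·cosθ.
ΔV = −(2.03×10⁴ V/m)(0.754 m)cos135° = 1.08×10⁴ V.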